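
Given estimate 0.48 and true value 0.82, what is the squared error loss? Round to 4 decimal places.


Squared error = (estimate - true)^2
Difference = -0.34
Loss = -0.34^2 = 0.1156

0.1156


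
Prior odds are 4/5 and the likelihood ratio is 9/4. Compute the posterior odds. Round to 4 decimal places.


Posterior odds = prior odds * likelihood ratio
= (4/5) * (9/4)
= 36 / 20
= 1.8

1.8


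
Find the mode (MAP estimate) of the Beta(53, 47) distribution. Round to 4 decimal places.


For Beta(a,b) with a,b > 1:
Mode = (a-1)/(a+b-2) = (53-1)/(100-2)
= 52/98 = 0.5306

0.5306


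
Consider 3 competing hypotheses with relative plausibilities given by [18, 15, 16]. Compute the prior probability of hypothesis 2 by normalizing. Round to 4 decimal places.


Sum of weights = 18 + 15 + 16 = 49
Normalized prior for H2 = 15 / 49
= 0.3061

0.3061


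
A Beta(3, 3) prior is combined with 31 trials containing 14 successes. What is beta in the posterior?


In conjugate updating:
beta_posterior = beta_prior + (n - k)
= 3 + (31 - 14)
= 3 + 17 = 20

20


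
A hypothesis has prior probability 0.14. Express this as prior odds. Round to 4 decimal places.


Odds = P(H) / P(not H) = 0.14 / 0.86
= 0.1628

0.1628


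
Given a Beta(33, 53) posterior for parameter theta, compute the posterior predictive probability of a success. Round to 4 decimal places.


For a Beta-Bernoulli model, the predictive probability is the mean:
P(success) = 33/(33+53) = 33/86 = 0.3837

0.3837


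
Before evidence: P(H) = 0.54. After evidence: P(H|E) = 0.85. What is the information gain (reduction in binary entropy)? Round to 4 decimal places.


Prior entropy = 0.9954
Posterior entropy = 0.6098
Information gain = 0.9954 - 0.6098 = 0.3855

0.3855


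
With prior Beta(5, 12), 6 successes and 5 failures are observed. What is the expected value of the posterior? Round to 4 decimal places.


Posterior = Beta(11, 17)
E[theta] = alpha/(alpha+beta)
= 11/28 = 0.3929

0.3929


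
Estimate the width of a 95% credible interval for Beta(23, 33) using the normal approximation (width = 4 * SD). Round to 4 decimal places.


For Beta(a,b): Var = ab/((a+b)^2(a+b+1))
Var = 0.0042, SD = 0.0652
Approximate 95% CI width = 4 * 0.0652 = 0.2606

0.2606


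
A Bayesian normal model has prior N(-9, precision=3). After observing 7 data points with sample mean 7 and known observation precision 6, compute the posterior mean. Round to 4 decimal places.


Posterior mean = (prior_precision * prior_mean + n * data_precision * data_mean) / (prior_precision + n * data_precision)
Numerator = 3*-9 + 7*6*7 = 267
Denominator = 3 + 7*6 = 45
Posterior mean = 5.9333

5.9333


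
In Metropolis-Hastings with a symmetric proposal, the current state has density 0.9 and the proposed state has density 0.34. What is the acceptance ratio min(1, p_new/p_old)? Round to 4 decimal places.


Ratio = p_new / p_old = 0.34 / 0.9 = 0.3778
Acceptance = min(1, 0.3778) = 0.3778

0.3778


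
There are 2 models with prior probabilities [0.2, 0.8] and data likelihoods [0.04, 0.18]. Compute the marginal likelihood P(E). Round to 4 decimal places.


P(E) = sum over models of P(M_i) * P(E|M_i)
= 0.2*0.04 + 0.8*0.18
= 0.152

0.152


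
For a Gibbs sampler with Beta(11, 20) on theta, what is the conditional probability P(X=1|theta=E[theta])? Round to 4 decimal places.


E[theta] = 11/(11+20) = 0.3548
P(X=1|theta) = theta = 0.3548

0.3548


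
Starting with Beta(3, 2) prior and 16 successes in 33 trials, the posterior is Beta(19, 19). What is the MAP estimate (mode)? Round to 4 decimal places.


The mode of Beta(a, b) when a > 1 and b > 1 is (a-1)/(a+b-2)
= (19 - 1) / (19 + 19 - 2)
= 18 / 36
= 0.5

0.5


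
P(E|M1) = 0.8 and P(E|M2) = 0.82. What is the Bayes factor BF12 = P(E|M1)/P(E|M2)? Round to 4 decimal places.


Bayes factor BF12 = P(E|M1) / P(E|M2)
= 0.8 / 0.82
= 0.9756

0.9756


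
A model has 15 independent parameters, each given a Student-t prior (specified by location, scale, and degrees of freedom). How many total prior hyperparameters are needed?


Each Student-t prior needs 3 hyperparameters (location, scale, and degrees of freedom).
Total = 3 * 15 = 45

45


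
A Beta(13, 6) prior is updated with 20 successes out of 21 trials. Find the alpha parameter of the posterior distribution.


In the Beta-Binomial conjugate update:
alpha_post = alpha_prior + successes
= 13 + 20
= 33

33


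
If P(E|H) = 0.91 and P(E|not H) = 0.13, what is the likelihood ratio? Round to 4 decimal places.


Likelihood ratio = P(E|H) / P(E|not H)
= 0.91 / 0.13
= 7.0

7.0


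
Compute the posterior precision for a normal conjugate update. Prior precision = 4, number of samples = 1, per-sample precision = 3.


tau_post = tau_0 + n * tau
= 4 + 1 * 3 = 7

7


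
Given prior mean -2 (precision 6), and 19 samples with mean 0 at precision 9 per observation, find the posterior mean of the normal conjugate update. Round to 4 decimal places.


The posterior mean is a precision-weighted average of prior and data.
Post. prec. = 6 + 171 = 177
Post. mean = (-12 + 0)/177 = -12/177 = -0.0678

-0.0678


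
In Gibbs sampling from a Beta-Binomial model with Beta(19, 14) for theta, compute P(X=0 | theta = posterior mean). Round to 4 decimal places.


Posterior mean = alpha/(alpha+beta) = 19/33 = 0.5758
P(X=0|theta=mean) = 1 - theta = 0.4242

0.4242


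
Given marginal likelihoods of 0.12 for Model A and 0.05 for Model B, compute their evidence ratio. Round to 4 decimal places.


Ratio = ML(A) / ML(B) = 0.12/0.05
= 2.4

2.4


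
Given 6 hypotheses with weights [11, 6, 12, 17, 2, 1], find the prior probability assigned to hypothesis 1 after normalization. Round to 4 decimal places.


To normalize, divide each weight by the sum of all weights.
Sum = 49
Prior(H1) = 11/49 = 0.2245

0.2245


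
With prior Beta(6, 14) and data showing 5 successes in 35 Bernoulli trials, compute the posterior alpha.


Conjugate update: alpha_posterior = alpha_prior + k
= 6 + 5 = 11

11


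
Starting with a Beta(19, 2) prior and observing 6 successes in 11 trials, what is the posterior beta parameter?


Posterior beta = prior beta + failures
Failures = 11 - 6 = 5
beta_post = 2 + 5 = 7

7


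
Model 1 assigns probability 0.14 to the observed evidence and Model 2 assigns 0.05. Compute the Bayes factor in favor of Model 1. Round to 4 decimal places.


BF = P(data|M1) / P(data|M2)
= 0.14 / 0.05 = 2.8

2.8


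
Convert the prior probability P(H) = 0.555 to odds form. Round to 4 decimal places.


P(not H) = 1 - 0.555 = 0.445
Odds = 0.555 / 0.445 = 1.2472

1.2472


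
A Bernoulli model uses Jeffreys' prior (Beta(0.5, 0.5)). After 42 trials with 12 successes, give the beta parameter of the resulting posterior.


Posterior = Beta(prior_alpha + successes, prior_beta + failures)
= Beta(0.5 + 12, 0.5 + 30)
Posterior beta = 0.5 + (n - k) = 0.5 + 30 = 30.5

30.5


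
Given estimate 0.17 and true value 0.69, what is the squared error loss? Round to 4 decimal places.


Squared error = (estimate - true)^2
Difference = -0.52
Loss = -0.52^2 = 0.2704

0.2704


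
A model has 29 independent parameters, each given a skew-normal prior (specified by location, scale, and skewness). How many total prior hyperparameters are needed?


Each skew-normal prior needs 3 hyperparameters (location, scale, and skewness).
Total = 3 * 29 = 87

87


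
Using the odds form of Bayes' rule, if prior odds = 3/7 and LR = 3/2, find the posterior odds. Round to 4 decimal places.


Bayes' rule in odds form: posterior odds = prior odds * LR
= (3 * 3) / (7 * 2)
= 9/14 = 0.6429

0.6429


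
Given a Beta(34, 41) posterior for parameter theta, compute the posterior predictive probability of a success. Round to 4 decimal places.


For a Beta-Bernoulli model, the predictive probability is the mean:
P(success) = 34/(34+41) = 34/75 = 0.4533

0.4533


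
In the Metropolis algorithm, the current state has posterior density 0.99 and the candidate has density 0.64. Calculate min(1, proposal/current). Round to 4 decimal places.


Ratio = 0.64/0.99 = 0.6465
Acceptance probability = min(1, 0.6465)
= 0.6465

0.6465


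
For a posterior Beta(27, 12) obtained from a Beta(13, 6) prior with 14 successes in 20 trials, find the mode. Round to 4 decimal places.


Mode = (alpha - 1) / (alpha + beta - 2)
= 26 / 37
= 0.7027

0.7027


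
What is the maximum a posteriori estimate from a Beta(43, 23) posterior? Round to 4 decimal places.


The MAP estimate equals the mode of the distribution.
Mode of Beta(a,b) = (a-1)/(a+b-2)
= 42/64
= 0.6562

0.6562


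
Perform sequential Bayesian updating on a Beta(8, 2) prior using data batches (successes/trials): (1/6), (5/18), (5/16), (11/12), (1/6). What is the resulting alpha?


Accumulate successes: 23
Posterior alpha = prior alpha + sum of successes
= 8 + 23 = 31

31


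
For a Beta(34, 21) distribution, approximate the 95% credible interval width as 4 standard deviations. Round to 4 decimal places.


Variance of Beta(a,b) = ab / ((a+b)^2 * (a+b+1))
= 34*21 / ((55)^2 * 56)
= 0.0042
SD = sqrt(0.0042) = 0.0649
Width = 4 * SD = 0.2597

0.2597


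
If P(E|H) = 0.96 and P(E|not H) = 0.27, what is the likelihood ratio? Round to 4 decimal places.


Likelihood ratio = P(E|H) / P(E|not H)
= 0.96 / 0.27
= 3.5556

3.5556


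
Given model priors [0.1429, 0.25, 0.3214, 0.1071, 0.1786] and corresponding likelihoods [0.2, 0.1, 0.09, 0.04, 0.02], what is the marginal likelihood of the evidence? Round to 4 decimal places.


P(E) = sum_i P(M_i) P(E|M_i)
= 0.0286 + 0.025 + 0.0289 + 0.0043 + 0.0036
= 0.0904

0.0904


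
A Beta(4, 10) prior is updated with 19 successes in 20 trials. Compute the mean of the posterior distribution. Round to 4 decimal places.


After update: Beta(23, 11)
Mean = 23 / (23 + 11) = 23 / 34
= 0.6765

0.6765


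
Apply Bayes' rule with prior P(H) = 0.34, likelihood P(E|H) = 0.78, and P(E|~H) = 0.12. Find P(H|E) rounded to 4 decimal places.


Step 1: Compute marginal P(E) = P(E|H)P(H) + P(E|~H)P(~H)
= 0.78*0.34 + 0.12*0.66 = 0.3444
Step 2: P(H|E) = P(E|H)P(H)/P(E) = 0.2652/0.3444
= 0.77

0.77


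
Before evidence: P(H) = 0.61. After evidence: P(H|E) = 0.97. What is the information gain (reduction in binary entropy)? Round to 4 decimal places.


Prior entropy = 0.9648
Posterior entropy = 0.1944
Information gain = 0.9648 - 0.1944 = 0.7704

0.7704


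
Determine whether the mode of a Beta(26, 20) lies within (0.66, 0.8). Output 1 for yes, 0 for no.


First find the mode: (a-1)/(a+b-2) = 0.5682
Is 0.5682 in (0.66, 0.8)? 0

0


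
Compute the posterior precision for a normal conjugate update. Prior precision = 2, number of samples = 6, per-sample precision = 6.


tau_post = tau_0 + n * tau
= 2 + 6 * 6 = 38

38


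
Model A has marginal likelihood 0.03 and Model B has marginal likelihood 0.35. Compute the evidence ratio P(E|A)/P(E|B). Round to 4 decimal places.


Evidence ratio = P(E|A) / P(E|B)
= 0.03 / 0.35
= 0.0857

0.0857


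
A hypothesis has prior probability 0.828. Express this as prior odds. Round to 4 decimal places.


Odds = P(H) / P(not H) = 0.828 / 0.172
= 4.814

4.814


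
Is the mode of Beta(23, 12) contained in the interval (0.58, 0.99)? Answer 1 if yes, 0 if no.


Mode = (a-1)/(a+b-2) = 22/33 = 0.6667
Interval: (0.58, 0.99)
Contains mode? 1

1


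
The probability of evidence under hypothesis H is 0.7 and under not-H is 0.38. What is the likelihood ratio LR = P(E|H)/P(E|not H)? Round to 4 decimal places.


LR = 0.7 / 0.38
= 1.8421

1.8421


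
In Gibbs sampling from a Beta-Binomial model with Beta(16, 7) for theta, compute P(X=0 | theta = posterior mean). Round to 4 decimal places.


Posterior mean = alpha/(alpha+beta) = 16/23 = 0.6957
P(X=0|theta=mean) = 1 - theta = 0.3043

0.3043


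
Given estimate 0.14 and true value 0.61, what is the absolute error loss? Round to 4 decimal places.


Absolute error = |estimate - true|
= |-0.47| = 0.47

0.47


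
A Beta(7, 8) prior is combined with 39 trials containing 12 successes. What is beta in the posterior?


In conjugate updating:
beta_posterior = beta_prior + (n - k)
= 8 + (39 - 12)
= 8 + 27 = 35

35


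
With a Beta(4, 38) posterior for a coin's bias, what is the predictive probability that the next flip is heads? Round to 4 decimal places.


The predictive probability equals the posterior mean.
P(next = heads) = alpha / (alpha + beta)
= 4 / 42 = 0.0952

0.0952


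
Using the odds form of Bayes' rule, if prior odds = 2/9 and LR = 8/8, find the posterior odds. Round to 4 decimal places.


Bayes' rule in odds form: posterior odds = prior odds * LR
= (2 * 8) / (9 * 8)
= 16/72 = 0.2222

0.2222


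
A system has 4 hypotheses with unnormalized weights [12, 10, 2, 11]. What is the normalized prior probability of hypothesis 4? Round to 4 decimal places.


The normalized prior is the weight divided by the total.
Total weight = 35
P(H4) = 11 / 35 = 0.3143

0.3143


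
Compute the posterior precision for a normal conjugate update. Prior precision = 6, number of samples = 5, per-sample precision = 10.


tau_post = tau_0 + n * tau
= 6 + 5 * 10 = 56

56


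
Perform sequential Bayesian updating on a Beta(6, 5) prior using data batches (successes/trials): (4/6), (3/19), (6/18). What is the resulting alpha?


Accumulate successes: 13
Posterior alpha = prior alpha + sum of successes
= 6 + 13 = 19

19


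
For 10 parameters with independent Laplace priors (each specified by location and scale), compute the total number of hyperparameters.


A Laplace prior has 2 hyperparameters per parameter.
Total = 10 * 2 = 20

20


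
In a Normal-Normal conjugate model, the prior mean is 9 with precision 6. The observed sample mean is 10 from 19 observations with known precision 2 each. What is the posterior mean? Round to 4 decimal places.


Posterior precision = tau0 + n*tau = 6 + 19*2 = 44
Posterior mean = (tau0*mu0 + n*tau*xbar) / posterior_precision
= (6*9 + 19*2*10) / 44
= 434 / 44 = 9.8636

9.8636


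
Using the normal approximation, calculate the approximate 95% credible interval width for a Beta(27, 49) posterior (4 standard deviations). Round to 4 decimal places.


Var(Beta) = 27*49/(76^2 * 77) = 0.003
SD = 0.0545
Width ~ 4*SD = 0.2182

0.2182


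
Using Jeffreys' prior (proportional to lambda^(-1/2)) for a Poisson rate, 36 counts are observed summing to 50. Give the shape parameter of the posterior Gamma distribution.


Conjugate update: Gamma(prior_shape + S, prior_rate + n).
Prior shape = 0.5, prior rate = 0.
Posterior shape = 0.5 + S = 0.5 + 50 = 50.5

50.5


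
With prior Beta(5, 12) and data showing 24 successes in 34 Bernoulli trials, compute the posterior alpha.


Conjugate update: alpha_posterior = alpha_prior + k
= 5 + 24 = 29

29


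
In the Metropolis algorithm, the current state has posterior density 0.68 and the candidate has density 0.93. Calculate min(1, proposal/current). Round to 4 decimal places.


Ratio = 0.93/0.68 = 1.3676
Acceptance probability = min(1, 1.3676)
= 1.0

1.0


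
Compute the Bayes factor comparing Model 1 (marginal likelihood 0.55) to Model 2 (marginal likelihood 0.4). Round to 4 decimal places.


BF12 = marginal likelihood of M1 / marginal likelihood of M2
= 0.55/0.4
= 1.375

1.375


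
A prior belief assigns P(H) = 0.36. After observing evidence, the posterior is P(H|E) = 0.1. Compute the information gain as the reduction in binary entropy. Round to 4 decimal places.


H(prior) = -0.36*log2(0.36) - 0.64*log2(0.64)
= 0.9427
H(post) = -0.1*log2(0.1) - 0.9*log2(0.9)
= 0.469
IG = 0.9427 - 0.469 = 0.4737

0.4737


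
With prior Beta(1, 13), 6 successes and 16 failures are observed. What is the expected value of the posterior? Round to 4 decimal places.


Posterior = Beta(7, 29)
E[theta] = alpha/(alpha+beta)
= 7/36 = 0.1944

0.1944


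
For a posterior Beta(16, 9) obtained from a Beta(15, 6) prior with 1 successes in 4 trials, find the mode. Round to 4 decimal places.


Mode = (alpha - 1) / (alpha + beta - 2)
= 15 / 23
= 0.6522

0.6522


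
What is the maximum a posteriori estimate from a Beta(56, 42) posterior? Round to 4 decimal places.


The MAP estimate equals the mode of the distribution.
Mode of Beta(a,b) = (a-1)/(a+b-2)
= 55/96
= 0.5729

0.5729


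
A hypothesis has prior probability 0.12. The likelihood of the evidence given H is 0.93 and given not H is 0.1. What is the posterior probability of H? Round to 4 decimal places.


Using Bayes' theorem:
P(E) = 0.12 * 0.93 + 0.88 * 0.1
P(E) = 0.1996
P(H|E) = (0.12 * 0.93) / 0.1996 = 0.5591

0.5591


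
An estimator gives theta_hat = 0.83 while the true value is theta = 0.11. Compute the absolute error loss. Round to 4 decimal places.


The absolute error loss is |theta_hat - theta|
= |0.83 - 0.11|
= 0.72

0.72


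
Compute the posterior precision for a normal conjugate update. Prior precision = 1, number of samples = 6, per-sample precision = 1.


tau_post = tau_0 + n * tau
= 1 + 6 * 1 = 7

7


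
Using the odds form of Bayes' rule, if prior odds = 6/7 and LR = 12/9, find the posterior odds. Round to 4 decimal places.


Bayes' rule in odds form: posterior odds = prior odds * LR
= (6 * 12) / (7 * 9)
= 72/63 = 1.1429

1.1429


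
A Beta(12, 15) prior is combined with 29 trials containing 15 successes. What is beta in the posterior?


In conjugate updating:
beta_posterior = beta_prior + (n - k)
= 15 + (29 - 15)
= 15 + 14 = 29

29


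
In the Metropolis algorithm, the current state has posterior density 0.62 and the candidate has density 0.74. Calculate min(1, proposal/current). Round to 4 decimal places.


Ratio = 0.74/0.62 = 1.1935
Acceptance probability = min(1, 1.1935)
= 1.0

1.0


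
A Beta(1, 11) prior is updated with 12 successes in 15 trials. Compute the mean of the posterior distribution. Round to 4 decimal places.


After update: Beta(13, 14)
Mean = 13 / (13 + 14) = 13 / 27
= 0.4815

0.4815


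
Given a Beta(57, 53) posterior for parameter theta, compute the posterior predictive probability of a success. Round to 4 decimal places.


For a Beta-Bernoulli model, the predictive probability is the mean:
P(success) = 57/(57+53) = 57/110 = 0.5182

0.5182


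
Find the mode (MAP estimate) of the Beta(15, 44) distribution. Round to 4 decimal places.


For Beta(a,b) with a,b > 1:
Mode = (a-1)/(a+b-2) = (15-1)/(59-2)
= 14/57 = 0.2456

0.2456


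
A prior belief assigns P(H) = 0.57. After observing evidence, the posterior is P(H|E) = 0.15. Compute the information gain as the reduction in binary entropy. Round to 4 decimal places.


H(prior) = -0.57*log2(0.57) - 0.43*log2(0.43)
= 0.9858
H(post) = -0.15*log2(0.15) - 0.85*log2(0.85)
= 0.6098
IG = 0.9858 - 0.6098 = 0.376

0.376


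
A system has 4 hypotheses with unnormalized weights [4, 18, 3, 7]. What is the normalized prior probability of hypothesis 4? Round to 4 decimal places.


The normalized prior is the weight divided by the total.
Total weight = 32
P(H4) = 7 / 32 = 0.2188

0.2188


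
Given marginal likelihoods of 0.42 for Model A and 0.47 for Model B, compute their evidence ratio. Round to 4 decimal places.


Ratio = ML(A) / ML(B) = 0.42/0.47
= 0.8936

0.8936


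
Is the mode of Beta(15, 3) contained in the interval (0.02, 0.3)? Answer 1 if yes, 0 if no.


Mode = (a-1)/(a+b-2) = 14/16 = 0.875
Interval: (0.02, 0.3)
Contains mode? 0

0


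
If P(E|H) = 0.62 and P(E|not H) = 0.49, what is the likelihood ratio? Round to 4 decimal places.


Likelihood ratio = P(E|H) / P(E|not H)
= 0.62 / 0.49
= 1.2653

1.2653


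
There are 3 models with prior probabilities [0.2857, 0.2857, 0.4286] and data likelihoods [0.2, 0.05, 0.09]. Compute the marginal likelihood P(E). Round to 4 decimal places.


P(E) = sum over models of P(M_i) * P(E|M_i)
= 0.2857*0.2 + 0.2857*0.05 + 0.4286*0.09
= 0.11

0.11


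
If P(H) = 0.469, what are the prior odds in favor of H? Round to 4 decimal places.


Prior odds = P(H) / (1 - P(H))
= 0.469 / 0.531
= 0.8832

0.8832


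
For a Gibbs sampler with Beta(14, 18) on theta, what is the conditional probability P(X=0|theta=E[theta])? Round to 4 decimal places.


E[theta] = 14/(14+18) = 0.4375
P(X=0|theta) = 1 - theta = 0.5625

0.5625


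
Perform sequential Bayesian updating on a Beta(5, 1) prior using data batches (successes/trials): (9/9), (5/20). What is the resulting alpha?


Accumulate successes: 14
Posterior alpha = prior alpha + sum of successes
= 5 + 14 = 19

19


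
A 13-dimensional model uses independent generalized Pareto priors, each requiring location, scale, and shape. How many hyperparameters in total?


Per parameter: 3 (location, scale, and shape).
Total = 13 * 3 = 39

39


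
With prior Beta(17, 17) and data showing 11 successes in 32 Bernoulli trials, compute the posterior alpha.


Conjugate update: alpha_posterior = alpha_prior + k
= 17 + 11 = 28

28


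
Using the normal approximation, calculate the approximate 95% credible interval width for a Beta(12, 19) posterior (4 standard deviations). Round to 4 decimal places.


Var(Beta) = 12*19/(31^2 * 32) = 0.0074
SD = 0.0861
Width ~ 4*SD = 0.3444

0.3444


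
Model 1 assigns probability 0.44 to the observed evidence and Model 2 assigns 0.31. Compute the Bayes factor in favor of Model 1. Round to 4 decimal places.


BF = P(data|M1) / P(data|M2)
= 0.44 / 0.31 = 1.4194

1.4194


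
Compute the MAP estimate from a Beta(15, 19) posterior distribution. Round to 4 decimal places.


MAP = mode of Beta distribution
= (alpha - 1)/(alpha + beta - 2)
= (15-1)/(15+19-2)
= 14/32 = 0.4375

0.4375


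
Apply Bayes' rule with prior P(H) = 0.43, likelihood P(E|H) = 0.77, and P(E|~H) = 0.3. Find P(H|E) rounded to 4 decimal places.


Step 1: Compute marginal P(E) = P(E|H)P(H) + P(E|~H)P(~H)
= 0.77*0.43 + 0.3*0.57 = 0.5021
Step 2: P(H|E) = P(E|H)P(H)/P(E) = 0.3311/0.5021
= 0.6594

0.6594


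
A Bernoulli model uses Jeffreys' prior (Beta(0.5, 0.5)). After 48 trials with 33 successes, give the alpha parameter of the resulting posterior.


Posterior = Beta(prior_alpha + successes, prior_beta + failures)
= Beta(0.5 + 33, 0.5 + 15)
Posterior alpha = 0.5 + k = 0.5 + 33 = 33.5

33.5


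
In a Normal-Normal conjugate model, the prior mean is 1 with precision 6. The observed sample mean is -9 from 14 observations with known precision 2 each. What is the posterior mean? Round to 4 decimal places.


Posterior precision = tau0 + n*tau = 6 + 14*2 = 34
Posterior mean = (tau0*mu0 + n*tau*xbar) / posterior_precision
= (6*1 + 14*2*-9) / 34
= -246 / 34 = -7.2353

-7.2353


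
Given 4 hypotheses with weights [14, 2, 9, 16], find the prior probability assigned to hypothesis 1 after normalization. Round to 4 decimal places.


To normalize, divide each weight by the sum of all weights.
Sum = 41
Prior(H1) = 14/41 = 0.3415

0.3415


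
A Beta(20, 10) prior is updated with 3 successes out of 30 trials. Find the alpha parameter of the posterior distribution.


In the Beta-Binomial conjugate update:
alpha_post = alpha_prior + successes
= 20 + 3
= 23

23


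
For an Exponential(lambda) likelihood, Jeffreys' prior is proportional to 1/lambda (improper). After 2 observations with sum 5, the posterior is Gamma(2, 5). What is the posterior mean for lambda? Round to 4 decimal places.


Posterior = Gamma(n, sum_x) = Gamma(2, 5)
Posterior mean = shape/rate = 2/5
= 0.4

0.4


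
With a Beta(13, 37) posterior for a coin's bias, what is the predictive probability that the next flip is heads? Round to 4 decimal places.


The predictive probability equals the posterior mean.
P(next = heads) = alpha / (alpha + beta)
= 13 / 50 = 0.26

0.26


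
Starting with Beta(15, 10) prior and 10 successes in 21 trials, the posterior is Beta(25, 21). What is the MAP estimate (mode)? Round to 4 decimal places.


The mode of Beta(a, b) when a > 1 and b > 1 is (a-1)/(a+b-2)
= (25 - 1) / (25 + 21 - 2)
= 24 / 44
= 0.5455

0.5455


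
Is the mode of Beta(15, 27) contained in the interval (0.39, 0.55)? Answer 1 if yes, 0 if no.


Mode = (a-1)/(a+b-2) = 14/40 = 0.35
Interval: (0.39, 0.55)
Contains mode? 0

0


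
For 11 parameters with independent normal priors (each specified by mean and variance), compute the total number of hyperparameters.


A normal prior has 2 hyperparameters per parameter.
Total = 11 * 2 = 22

22


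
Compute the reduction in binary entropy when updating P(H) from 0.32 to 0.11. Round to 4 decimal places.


H_before = -p*log2(p) - (1-p)*log2(1-p) for p=0.32: 0.9044
H_after for p=0.11: 0.4999
Reduction = 0.9044 - 0.4999 = 0.4045

0.4045


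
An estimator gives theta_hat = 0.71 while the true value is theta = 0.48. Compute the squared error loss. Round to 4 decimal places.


The squared error loss is (theta_hat - theta)^2
= (0.71 - 0.48)^2
= (0.23)^2 = 0.0529

0.0529


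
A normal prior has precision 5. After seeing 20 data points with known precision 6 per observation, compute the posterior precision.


In the conjugate normal model, precisions add:
tau_posterior = tau_prior + n * tau_data
= 5 + 20*6 = 125

125


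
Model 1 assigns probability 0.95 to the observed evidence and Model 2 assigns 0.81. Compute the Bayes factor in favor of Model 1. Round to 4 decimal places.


BF = P(data|M1) / P(data|M2)
= 0.95 / 0.81 = 1.1728

1.1728


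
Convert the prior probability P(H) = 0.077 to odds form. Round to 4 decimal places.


P(not H) = 1 - 0.077 = 0.923
Odds = 0.077 / 0.923 = 0.0834

0.0834


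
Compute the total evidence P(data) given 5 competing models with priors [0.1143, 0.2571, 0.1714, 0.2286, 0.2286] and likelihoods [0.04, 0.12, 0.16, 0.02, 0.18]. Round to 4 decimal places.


Marginal likelihood = sum P(model_i) * P(data|model_i)
Model 1: 0.1143 * 0.04 = 0.0046
Model 2: 0.2571 * 0.12 = 0.0309
Model 3: 0.1714 * 0.16 = 0.0274
Model 4: 0.2286 * 0.02 = 0.0046
Model 5: 0.2286 * 0.18 = 0.0411
Total = 0.1086

0.1086


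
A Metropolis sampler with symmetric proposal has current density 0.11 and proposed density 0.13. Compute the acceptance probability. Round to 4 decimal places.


For symmetric proposals, acceptance = min(1, pi(x*)/pi(x))
= min(1, 0.13/0.11)
= min(1, 1.1818) = 1.0

1.0


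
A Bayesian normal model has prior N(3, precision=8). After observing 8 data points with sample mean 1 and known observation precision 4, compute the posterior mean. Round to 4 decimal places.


Posterior mean = (prior_precision * prior_mean + n * data_precision * data_mean) / (prior_precision + n * data_precision)
Numerator = 8*3 + 8*4*1 = 56
Denominator = 8 + 8*4 = 40
Posterior mean = 1.4

1.4


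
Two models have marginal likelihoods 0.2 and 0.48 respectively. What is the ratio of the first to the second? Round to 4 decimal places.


Evidence ratio = 0.2 / 0.48
= 0.4167

0.4167


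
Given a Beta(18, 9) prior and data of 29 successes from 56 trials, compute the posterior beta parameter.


Number of failures = 56 - 29 = 27
Posterior beta = 9 + 27 = 36

36


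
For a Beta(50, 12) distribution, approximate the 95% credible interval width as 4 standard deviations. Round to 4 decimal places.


Variance of Beta(a,b) = ab / ((a+b)^2 * (a+b+1))
= 50*12 / ((62)^2 * 63)
= 0.0025
SD = sqrt(0.0025) = 0.0498
Width = 4 * SD = 0.1991

0.1991


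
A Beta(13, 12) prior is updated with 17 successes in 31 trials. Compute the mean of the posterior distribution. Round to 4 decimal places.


After update: Beta(30, 26)
Mean = 30 / (30 + 26) = 30 / 56
= 0.5357

0.5357


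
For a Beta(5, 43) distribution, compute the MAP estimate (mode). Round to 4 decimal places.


MAP = mode = (a-1)/(a+b-2)
= (5-1)/(5+43-2)
= 4/46 = 0.087

0.087


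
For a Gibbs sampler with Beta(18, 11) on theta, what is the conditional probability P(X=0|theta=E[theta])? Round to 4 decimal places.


E[theta] = 18/(18+11) = 0.6207
P(X=0|theta) = 1 - theta = 0.3793

0.3793


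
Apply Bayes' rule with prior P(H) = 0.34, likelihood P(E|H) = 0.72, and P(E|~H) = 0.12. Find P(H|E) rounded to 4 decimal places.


Step 1: Compute marginal P(E) = P(E|H)P(H) + P(E|~H)P(~H)
= 0.72*0.34 + 0.12*0.66 = 0.324
Step 2: P(H|E) = P(E|H)P(H)/P(E) = 0.2448/0.324
= 0.7556

0.7556


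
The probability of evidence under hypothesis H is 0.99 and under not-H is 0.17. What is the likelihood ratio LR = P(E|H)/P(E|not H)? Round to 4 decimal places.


LR = 0.99 / 0.17
= 5.8235

5.8235


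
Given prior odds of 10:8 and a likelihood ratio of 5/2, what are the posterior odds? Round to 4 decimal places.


Posterior odds = prior odds * LR
Prior odds = 10/8 = 1.25
LR = 5/2 = 2.5
Posterior odds = 1.25 * 2.5 = 3.125

3.125


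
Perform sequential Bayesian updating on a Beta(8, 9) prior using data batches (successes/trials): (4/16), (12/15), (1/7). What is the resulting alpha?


Accumulate successes: 17
Posterior alpha = prior alpha + sum of successes
= 8 + 17 = 25

25


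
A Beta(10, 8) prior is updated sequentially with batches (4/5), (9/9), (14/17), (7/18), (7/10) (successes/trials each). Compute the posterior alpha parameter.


Sequential conjugate updating is equivalent to a single batch update.
Total successes across all batches = 41
alpha_posterior = alpha_prior + total_successes = 10 + 41
= 51

51


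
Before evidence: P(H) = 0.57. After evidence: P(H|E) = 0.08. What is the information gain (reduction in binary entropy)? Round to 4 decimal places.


Prior entropy = 0.9858
Posterior entropy = 0.4022
Information gain = 0.9858 - 0.4022 = 0.5836

0.5836


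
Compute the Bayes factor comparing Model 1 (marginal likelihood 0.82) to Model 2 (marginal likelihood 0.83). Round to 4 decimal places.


BF12 = marginal likelihood of M1 / marginal likelihood of M2
= 0.82/0.83
= 0.988

0.988


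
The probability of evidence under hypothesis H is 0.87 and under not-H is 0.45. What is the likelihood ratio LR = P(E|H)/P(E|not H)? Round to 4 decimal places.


LR = 0.87 / 0.45
= 1.9333

1.9333


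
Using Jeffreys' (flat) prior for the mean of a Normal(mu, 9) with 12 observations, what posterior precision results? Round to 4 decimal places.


Flat prior means prior precision is 0.
Posterior precision = n / sigma^2 = 12/9 = 1.3333

1.3333


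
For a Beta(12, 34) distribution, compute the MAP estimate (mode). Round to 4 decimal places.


MAP = mode = (a-1)/(a+b-2)
= (12-1)/(12+34-2)
= 11/44 = 0.25

0.25


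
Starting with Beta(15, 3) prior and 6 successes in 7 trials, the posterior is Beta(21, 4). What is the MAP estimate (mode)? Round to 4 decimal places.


The mode of Beta(a, b) when a > 1 and b > 1 is (a-1)/(a+b-2)
= (21 - 1) / (21 + 4 - 2)
= 20 / 23
= 0.8696

0.8696


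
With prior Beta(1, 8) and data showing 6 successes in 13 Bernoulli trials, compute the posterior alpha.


Conjugate update: alpha_posterior = alpha_prior + k
= 1 + 6 = 7

7


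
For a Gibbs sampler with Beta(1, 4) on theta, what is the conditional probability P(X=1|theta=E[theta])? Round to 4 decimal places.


E[theta] = 1/(1+4) = 0.2
P(X=1|theta) = theta = 0.2

0.2


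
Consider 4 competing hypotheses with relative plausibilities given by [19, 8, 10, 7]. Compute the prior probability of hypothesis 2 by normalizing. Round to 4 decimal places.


Sum of weights = 19 + 8 + 10 + 7 = 44
Normalized prior for H2 = 8 / 44
= 0.1818

0.1818


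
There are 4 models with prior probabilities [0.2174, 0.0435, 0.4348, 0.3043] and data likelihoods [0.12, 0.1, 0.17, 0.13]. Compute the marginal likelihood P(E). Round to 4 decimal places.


P(E) = sum over models of P(M_i) * P(E|M_i)
= 0.2174*0.12 + 0.0435*0.1 + 0.4348*0.17 + 0.3043*0.13
= 0.1439

0.1439


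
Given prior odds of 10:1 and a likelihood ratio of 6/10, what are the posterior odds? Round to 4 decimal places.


Posterior odds = prior odds * LR
Prior odds = 10/1 = 10.0
LR = 6/10 = 0.6
Posterior odds = 10.0 * 0.6 = 6.0

6.0


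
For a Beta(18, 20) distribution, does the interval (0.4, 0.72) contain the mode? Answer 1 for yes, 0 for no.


Mode of Beta(a,b) = (a-1)/(a+b-2)
= (18-1)/(18+20-2) = 0.4722
Check: 0.4 <= 0.4722 <= 0.72?
Result: 1

1


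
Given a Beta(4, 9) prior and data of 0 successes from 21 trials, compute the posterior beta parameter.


Number of failures = 21 - 0 = 21
Posterior beta = 9 + 21 = 30

30


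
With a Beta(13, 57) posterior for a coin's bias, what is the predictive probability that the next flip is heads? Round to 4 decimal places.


The predictive probability equals the posterior mean.
P(next = heads) = alpha / (alpha + beta)
= 13 / 70 = 0.1857

0.1857


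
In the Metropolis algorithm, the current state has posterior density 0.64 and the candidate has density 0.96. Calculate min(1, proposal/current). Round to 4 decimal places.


Ratio = 0.96/0.64 = 1.5
Acceptance probability = min(1, 1.5)
= 1.0

1.0


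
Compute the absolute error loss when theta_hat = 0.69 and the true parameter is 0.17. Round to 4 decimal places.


L = |theta_hat - theta_true|
= |0.69 - 0.17| = 0.52

0.52


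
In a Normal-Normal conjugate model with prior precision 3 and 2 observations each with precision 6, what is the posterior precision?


Posterior precision = prior precision + n * observation precision
= 3 + 2 * 6
= 3 + 12 = 15

15


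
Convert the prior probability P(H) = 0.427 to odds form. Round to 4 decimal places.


P(not H) = 1 - 0.427 = 0.573
Odds = 0.427 / 0.573 = 0.7452

0.7452


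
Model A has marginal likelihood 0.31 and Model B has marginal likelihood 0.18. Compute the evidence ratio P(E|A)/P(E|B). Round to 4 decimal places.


Evidence ratio = P(E|A) / P(E|B)
= 0.31 / 0.18
= 1.7222

1.7222


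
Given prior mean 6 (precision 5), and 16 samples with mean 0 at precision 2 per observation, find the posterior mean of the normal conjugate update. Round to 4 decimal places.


The posterior mean is a precision-weighted average of prior and data.
Post. prec. = 5 + 32 = 37
Post. mean = (30 + 0)/37 = 30/37 = 0.8108

0.8108


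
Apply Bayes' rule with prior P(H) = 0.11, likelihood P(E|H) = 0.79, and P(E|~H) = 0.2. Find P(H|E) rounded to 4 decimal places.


Step 1: Compute marginal P(E) = P(E|H)P(H) + P(E|~H)P(~H)
= 0.79*0.11 + 0.2*0.89 = 0.2649
Step 2: P(H|E) = P(E|H)P(H)/P(E) = 0.0869/0.2649
= 0.328

0.328


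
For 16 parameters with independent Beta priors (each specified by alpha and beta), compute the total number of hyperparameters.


A Beta prior has 2 hyperparameters per parameter.
Total = 16 * 2 = 32

32


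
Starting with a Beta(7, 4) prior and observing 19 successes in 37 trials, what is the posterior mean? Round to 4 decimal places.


Posterior parameters: alpha = 7 + 19 = 26
beta = 4 + 18 = 22
Posterior mean = alpha / (alpha + beta) = 26 / 48
= 0.5417

0.5417


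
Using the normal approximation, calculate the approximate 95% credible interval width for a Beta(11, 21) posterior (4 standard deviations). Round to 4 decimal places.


Var(Beta) = 11*21/(32^2 * 33) = 0.0068
SD = 0.0827
Width ~ 4*SD = 0.3307

0.3307


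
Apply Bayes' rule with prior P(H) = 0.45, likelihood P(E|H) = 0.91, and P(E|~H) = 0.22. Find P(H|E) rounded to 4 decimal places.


Step 1: Compute marginal P(E) = P(E|H)P(H) + P(E|~H)P(~H)
= 0.91*0.45 + 0.22*0.55 = 0.5305
Step 2: P(H|E) = P(E|H)P(H)/P(E) = 0.4095/0.5305
= 0.7719

0.7719


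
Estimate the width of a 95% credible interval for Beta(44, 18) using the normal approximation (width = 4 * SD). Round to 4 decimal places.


For Beta(a,b): Var = ab/((a+b)^2(a+b+1))
Var = 0.0033, SD = 0.0572
Approximate 95% CI width = 4 * 0.0572 = 0.2287

0.2287


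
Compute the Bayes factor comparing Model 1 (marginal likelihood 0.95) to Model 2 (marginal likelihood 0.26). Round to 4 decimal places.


BF12 = marginal likelihood of M1 / marginal likelihood of M2
= 0.95/0.26
= 3.6538

3.6538


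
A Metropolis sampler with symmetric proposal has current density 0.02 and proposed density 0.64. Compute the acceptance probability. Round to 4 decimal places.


For symmetric proposals, acceptance = min(1, pi(x*)/pi(x))
= min(1, 0.64/0.02)
= min(1, 32.0) = 1.0

1.0


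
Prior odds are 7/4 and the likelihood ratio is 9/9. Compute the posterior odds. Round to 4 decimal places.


Posterior odds = prior odds * likelihood ratio
= (7/4) * (9/9)
= 63 / 36
= 1.75

1.75


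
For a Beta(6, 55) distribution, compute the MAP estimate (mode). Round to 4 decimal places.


MAP = mode = (a-1)/(a+b-2)
= (6-1)/(6+55-2)
= 5/59 = 0.0847

0.0847


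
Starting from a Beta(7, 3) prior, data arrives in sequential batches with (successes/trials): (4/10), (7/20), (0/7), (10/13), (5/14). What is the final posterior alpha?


In sequential Bayesian updating, we sum all successes.
Total successes = 26
Final alpha = 7 + 26 = 33

33


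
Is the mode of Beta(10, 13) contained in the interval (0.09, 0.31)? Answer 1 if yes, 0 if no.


Mode = (a-1)/(a+b-2) = 9/21 = 0.4286
Interval: (0.09, 0.31)
Contains mode? 0

0


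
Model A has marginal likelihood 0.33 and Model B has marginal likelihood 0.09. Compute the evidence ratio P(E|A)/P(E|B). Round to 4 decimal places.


Evidence ratio = P(E|A) / P(E|B)
= 0.33 / 0.09
= 3.6667

3.6667


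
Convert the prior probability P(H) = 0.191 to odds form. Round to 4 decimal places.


P(not H) = 1 - 0.191 = 0.809
Odds = 0.191 / 0.809 = 0.2361

0.2361


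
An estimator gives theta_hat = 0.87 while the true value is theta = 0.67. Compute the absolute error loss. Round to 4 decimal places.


The absolute error loss is |theta_hat - theta|
= |0.87 - 0.67|
= 0.2

0.2


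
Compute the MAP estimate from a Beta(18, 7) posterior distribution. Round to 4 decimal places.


MAP = mode of Beta distribution
= (alpha - 1)/(alpha + beta - 2)
= (18-1)/(18+7-2)
= 17/23 = 0.7391

0.7391


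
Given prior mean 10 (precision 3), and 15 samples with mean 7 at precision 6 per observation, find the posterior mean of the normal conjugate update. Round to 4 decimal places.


The posterior mean is a precision-weighted average of prior and data.
Post. prec. = 3 + 90 = 93
Post. mean = (30 + 630)/93 = 660/93 = 7.0968

7.0968


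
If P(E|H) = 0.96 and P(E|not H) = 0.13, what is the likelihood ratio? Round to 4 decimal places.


Likelihood ratio = P(E|H) / P(E|not H)
= 0.96 / 0.13
= 7.3846

7.3846


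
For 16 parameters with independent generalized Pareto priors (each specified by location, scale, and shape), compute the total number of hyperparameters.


A generalized Pareto prior has 3 hyperparameters per parameter.
Total = 16 * 3 = 48

48


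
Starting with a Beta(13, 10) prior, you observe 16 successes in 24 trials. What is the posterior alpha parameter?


For a Beta-Binomial conjugate model:
Posterior alpha = prior alpha + number of successes
= 13 + 16 = 29

29


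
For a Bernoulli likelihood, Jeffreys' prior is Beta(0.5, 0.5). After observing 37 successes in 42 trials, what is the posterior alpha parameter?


Jeffreys' prior for Bernoulli is Beta(0.5, 0.5).
Posterior is Beta(0.5 + k, 0.5 + n - k).
Posterior alpha = 0.5 + k = 0.5 + 37 = 37.5

37.5


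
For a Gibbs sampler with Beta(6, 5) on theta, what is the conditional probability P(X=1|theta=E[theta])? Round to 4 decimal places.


E[theta] = 6/(6+5) = 0.5455
P(X=1|theta) = theta = 0.5455

0.5455


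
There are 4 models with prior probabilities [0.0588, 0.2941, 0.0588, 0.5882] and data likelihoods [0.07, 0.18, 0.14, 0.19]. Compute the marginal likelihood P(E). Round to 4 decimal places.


P(E) = sum over models of P(M_i) * P(E|M_i)
= 0.0588*0.07 + 0.2941*0.18 + 0.0588*0.14 + 0.5882*0.19
= 0.177

0.177


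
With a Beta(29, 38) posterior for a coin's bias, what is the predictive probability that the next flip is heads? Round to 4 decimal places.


The predictive probability equals the posterior mean.
P(next = heads) = alpha / (alpha + beta)
= 29 / 67 = 0.4328

0.4328
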